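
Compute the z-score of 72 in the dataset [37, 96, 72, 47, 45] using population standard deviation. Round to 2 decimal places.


Mean = (37 + 96 + 72 + 47 + 45) / 5 = 59.4
Variance = sum((x_i - mean)^2) / n = 472.24
Std = sqrt(472.24) = 21.7311
Z = (x - mean) / std
= (72 - 59.4) / 21.7311
= 12.6 / 21.7311
= 0.58

0.58


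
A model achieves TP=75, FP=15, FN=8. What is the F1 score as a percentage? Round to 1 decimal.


Precision = TP / (TP + FP) = 75 / 90 = 0.8333
Recall = TP / (TP + FN) = 75 / 83 = 0.9036
F1 = 2 * P * R / (P + R)
= 2 * 0.8333 * 0.9036 / (0.8333 + 0.9036)
= 1.506 / 1.7369
= 0.8671
As percentage: 86.7%

86.7


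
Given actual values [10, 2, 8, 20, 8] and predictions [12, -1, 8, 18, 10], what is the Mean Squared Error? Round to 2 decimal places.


Differences: [-2, 3, 0, 2, -2]
Squared errors: [4, 9, 0, 4, 4]
Sum of squared errors = 21
MSE = 21 / 5 = 4.20

4.20


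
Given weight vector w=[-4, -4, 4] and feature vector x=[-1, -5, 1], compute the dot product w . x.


Element-wise products:
-4 * -1 = 4
-4 * -5 = 20
4 * 1 = 4
Sum = 4 + 20 + 4
= 28

28


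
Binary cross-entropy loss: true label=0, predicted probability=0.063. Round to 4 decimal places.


For y=0: Loss = -log(1-p)
= -log(1 - 0.063)
= -log(0.937)
= -(-0.0651)
= 0.0651

0.0651


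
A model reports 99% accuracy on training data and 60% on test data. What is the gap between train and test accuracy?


Gap = train_accuracy - test_accuracy
= 99 - 60
= 39%
This large gap strongly indicates overfitting.

39


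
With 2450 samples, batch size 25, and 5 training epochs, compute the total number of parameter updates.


Iterations per epoch = 2450 / 25 = 98
Total updates = iterations_per_epoch * epochs
= 98 * 5
= 490

490


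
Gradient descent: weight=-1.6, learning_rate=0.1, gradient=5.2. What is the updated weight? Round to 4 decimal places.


w_new = w_old - lr * gradient
= -1.6 - 0.1 * 5.2
= -1.6 - (0.52)
= -2.1200

-2.1200


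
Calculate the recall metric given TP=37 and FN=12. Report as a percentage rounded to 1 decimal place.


Recall = TP / (TP + FN) * 100
= 37 / (37 + 12)
= 37 / 49
= 0.7551
= 75.5%

75.5


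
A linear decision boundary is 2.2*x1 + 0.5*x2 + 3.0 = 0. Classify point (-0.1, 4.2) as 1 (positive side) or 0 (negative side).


Compute 2.2 * -0.1 + 0.5 * 4.2 + 3.0
= -0.22 + 2.1 + 3.0
= 4.88
Since 4.88 >= 0, the point is on the positive side.

1


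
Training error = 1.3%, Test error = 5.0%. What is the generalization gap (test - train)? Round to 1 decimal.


Generalization gap = test_error - train_error
= 5.0 - 1.3
= 3.7%
A moderate gap.

3.7


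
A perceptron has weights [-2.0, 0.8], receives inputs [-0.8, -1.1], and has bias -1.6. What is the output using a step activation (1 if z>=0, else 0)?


z = w . x + b
= -2.0*-0.8 + 0.8*-1.1 + -1.6
= 1.6 + -0.88 + -1.6
= 0.72 + -1.6
= -0.88
Since z = -0.88 < 0, output = 0

0


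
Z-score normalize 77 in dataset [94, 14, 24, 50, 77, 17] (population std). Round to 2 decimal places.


Mean = (94 + 14 + 24 + 50 + 77 + 17) / 6 = 46.0
Variance = sum((x_i - mean)^2) / n = 938.3333
Std = sqrt(938.3333) = 30.6322
Z = (x - mean) / std
= (77 - 46.0) / 30.6322
= 31.0 / 30.6322
= 1.01

1.01


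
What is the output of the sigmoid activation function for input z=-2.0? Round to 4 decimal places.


sigmoid(z) = 1 / (1 + exp(-z))
exp(-(-2.0)) = exp(2.0) = 7.3891
1 + 7.3891 = 8.3891
1 / 8.3891 = 0.1192

0.1192


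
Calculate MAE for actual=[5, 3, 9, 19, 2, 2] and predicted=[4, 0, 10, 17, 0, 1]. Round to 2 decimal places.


Absolute errors: [1, 3, 1, 2, 2, 1]
Sum of absolute errors = 10
MAE = 10 / 6 = 1.67

1.67


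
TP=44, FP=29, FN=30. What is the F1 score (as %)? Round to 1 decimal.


Precision = TP / (TP + FP) = 44 / 73 = 0.6027
Recall = TP / (TP + FN) = 44 / 74 = 0.5946
F1 = 2 * P * R / (P + R)
= 2 * 0.6027 * 0.5946 / (0.6027 + 0.5946)
= 0.7168 / 1.1973
= 0.5986
As percentage: 59.9%

59.9


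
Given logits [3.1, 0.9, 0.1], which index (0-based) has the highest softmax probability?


Softmax is a monotonic transformation, so it preserves the argmax.
We need to find the index of the maximum logit.
Index 0: 3.1
Index 1: 0.9
Index 2: 0.1
Maximum logit = 3.1 at index 0

0


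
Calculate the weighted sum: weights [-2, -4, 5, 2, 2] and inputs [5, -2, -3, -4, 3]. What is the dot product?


Element-wise products:
-2 * 5 = -10
-4 * -2 = 8
5 * -3 = -15
2 * -4 = -8
2 * 3 = 6
Sum = -10 + 8 + -15 + -8 + 6
= -19

-19


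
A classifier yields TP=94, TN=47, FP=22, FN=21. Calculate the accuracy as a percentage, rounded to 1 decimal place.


Accuracy = (TP + TN) / (TP + TN + FP + FN) * 100
= (94 + 47) / (94 + 47 + 22 + 21)
= 141 / 184
= 0.7663
= 76.6%

76.6


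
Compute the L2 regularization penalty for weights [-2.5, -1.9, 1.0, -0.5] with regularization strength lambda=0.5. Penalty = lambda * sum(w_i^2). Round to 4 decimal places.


Squaring each weight:
(-2.5)^2 = 6.25
(-1.9)^2 = 3.61
1.0^2 = 1.0
(-0.5)^2 = 0.25
Sum of squares = 11.11
Penalty = 0.5 * 11.11 = 5.5550

5.5550


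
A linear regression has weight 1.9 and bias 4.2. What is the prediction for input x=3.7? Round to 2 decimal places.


y = 1.9 * 3.7 + (4.2)
= 7.03 + (4.2)
= 11.23

11.23


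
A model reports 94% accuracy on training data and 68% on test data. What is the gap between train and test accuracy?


Gap = train_accuracy - test_accuracy
= 94 - 68
= 26%
This large gap strongly indicates overfitting.

26


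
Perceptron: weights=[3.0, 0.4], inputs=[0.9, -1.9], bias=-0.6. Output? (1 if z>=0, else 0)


z = w . x + b
= 3.0*0.9 + 0.4*-1.9 + -0.6
= 2.7 + -0.76 + -0.6
= 1.94 + -0.6
= 1.34
Since z = 1.34 >= 0, output = 1

1


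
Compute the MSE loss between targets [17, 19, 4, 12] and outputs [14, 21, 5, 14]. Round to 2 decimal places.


Differences: [3, -2, -1, -2]
Squared errors: [9, 4, 1, 4]
Sum of squared errors = 18
MSE = 18 / 4 = 4.50

4.50


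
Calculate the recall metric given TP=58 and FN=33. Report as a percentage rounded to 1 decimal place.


Recall = TP / (TP + FN) * 100
= 58 / (58 + 33)
= 58 / 91
= 0.6374
= 63.7%

63.7


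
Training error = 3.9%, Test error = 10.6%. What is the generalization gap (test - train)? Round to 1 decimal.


Generalization gap = test_error - train_error
= 10.6 - 3.9
= 6.7%
A moderate gap.

6.7


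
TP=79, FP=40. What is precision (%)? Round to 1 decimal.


Precision = TP / (TP + FP) * 100
= 79 / (79 + 40)
= 79 / 119
= 0.6639
= 66.4%

66.4


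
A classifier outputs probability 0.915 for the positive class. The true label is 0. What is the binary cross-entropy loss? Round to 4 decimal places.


For y=0: Loss = -log(1-p)
= -log(1 - 0.915)
= -log(0.085)
= -(-2.4651)
= 2.4651

2.4651


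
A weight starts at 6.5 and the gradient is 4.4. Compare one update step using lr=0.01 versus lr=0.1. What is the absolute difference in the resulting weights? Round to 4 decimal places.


With lr=0.01: w_new = 6.5 - 0.01 * 4.4 = 6.456
With lr=0.1: w_new = 6.5 - 0.1 * 4.4 = 6.06
Absolute difference = |6.456 - 6.06|
= 0.3960

0.3960


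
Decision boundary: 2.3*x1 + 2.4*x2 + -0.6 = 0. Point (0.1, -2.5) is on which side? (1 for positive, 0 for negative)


Compute 2.3 * 0.1 + 2.4 * -2.5 + -0.6
= 0.23 + -6.0 + -0.6
= -6.37
Since -6.37 < 0, the point is on the negative side.

0


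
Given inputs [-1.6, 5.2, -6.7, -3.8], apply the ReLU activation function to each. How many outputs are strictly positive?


ReLU(x) = max(0, x) for each element:
ReLU(-1.6) = 0
ReLU(5.2) = 5.2
ReLU(-6.7) = 0
ReLU(-3.8) = 0
Active neurons (>0): 1

1


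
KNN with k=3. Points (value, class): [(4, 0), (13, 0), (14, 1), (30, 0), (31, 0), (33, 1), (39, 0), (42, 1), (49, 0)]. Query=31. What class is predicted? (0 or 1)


Distances from query 31:
Point 31 (class 0): distance = 0
Point 30 (class 0): distance = 1
Point 33 (class 1): distance = 2
K=3 nearest neighbors: classes = [0, 0, 1]
Votes for class 1: 1 / 3
Majority vote => class 0

0


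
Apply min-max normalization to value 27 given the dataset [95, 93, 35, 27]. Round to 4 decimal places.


Min = 27, Max = 95
Range = 95 - 27 = 68
Scaled = (x - min) / (max - min)
= (27 - 27) / 68
= 0 / 68
= 0.0000

0.0000


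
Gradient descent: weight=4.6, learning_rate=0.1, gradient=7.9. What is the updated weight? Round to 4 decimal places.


w_new = w_old - lr * gradient
= 4.6 - 0.1 * 7.9
= 4.6 - (0.79)
= 3.8100

3.8100


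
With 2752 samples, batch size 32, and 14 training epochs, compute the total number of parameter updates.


Iterations per epoch = 2752 / 32 = 86
Total updates = iterations_per_epoch * epochs
= 86 * 14
= 1204

1204


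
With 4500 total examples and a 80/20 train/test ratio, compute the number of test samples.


Train samples = 4500 * 80% = 3600
Test samples = 4500 - 3600
= 900

900


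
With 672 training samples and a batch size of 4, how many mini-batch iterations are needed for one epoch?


Iterations per epoch = dataset_size / batch_size
= 672 / 4
= 168

168


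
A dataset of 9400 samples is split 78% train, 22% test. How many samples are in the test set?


Train samples = 9400 * 78% = 7332
Test samples = 9400 - 7332
= 2068

2068


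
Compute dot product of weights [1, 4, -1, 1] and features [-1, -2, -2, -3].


Element-wise products:
1 * -1 = -1
4 * -2 = -8
-1 * -2 = 2
1 * -3 = -3
Sum = -1 + -8 + 2 + -3
= -10

-10


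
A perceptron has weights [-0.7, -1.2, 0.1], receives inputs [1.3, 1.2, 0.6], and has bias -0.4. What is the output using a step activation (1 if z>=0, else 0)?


z = w . x + b
= -0.7*1.3 + -1.2*1.2 + 0.1*0.6 + -0.4
= -0.91 + -1.44 + 0.06 + -0.4
= -2.29 + -0.4
= -2.69
Since z = -2.69 < 0, output = 0

0


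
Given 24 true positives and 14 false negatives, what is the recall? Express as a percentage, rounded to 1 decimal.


Recall = TP / (TP + FN) * 100
= 24 / (24 + 14)
= 24 / 38
= 0.6316
= 63.2%

63.2


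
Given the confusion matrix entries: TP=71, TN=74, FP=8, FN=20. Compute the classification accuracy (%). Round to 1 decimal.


Accuracy = (TP + TN) / (TP + TN + FP + FN) * 100
= (71 + 74) / (71 + 74 + 8 + 20)
= 145 / 173
= 0.8382
= 83.8%

83.8


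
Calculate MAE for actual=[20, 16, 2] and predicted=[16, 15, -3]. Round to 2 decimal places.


Absolute errors: [4, 1, 5]
Sum of absolute errors = 10
MAE = 10 / 3 = 3.33

3.33


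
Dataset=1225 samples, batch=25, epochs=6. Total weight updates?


Iterations per epoch = 1225 / 25 = 49
Total updates = iterations_per_epoch * epochs
= 49 * 6
= 294

294


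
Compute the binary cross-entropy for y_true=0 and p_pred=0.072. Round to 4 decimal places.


For y=0: Loss = -log(1-p)
= -log(1 - 0.072)
= -log(0.928)
= -(-0.0747)
= 0.0747

0.0747


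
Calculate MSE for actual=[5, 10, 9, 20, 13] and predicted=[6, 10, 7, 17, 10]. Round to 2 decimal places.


Differences: [-1, 0, 2, 3, 3]
Squared errors: [1, 0, 4, 9, 9]
Sum of squared errors = 23
MSE = 23 / 5 = 4.60

4.60


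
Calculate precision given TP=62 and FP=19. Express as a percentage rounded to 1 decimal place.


Precision = TP / (TP + FP) * 100
= 62 / (62 + 19)
= 62 / 81
= 0.7654
= 76.5%

76.5


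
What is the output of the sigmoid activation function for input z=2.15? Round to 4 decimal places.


sigmoid(z) = 1 / (1 + exp(-z))
exp(-(2.15)) = exp(-2.15) = 0.1165
1 + 0.1165 = 1.1165
1 / 1.1165 = 0.8957

0.8957


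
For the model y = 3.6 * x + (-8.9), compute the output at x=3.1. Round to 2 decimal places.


y = 3.6 * 3.1 + (-8.9)
= 11.16 + (-8.9)
= 2.26

2.26


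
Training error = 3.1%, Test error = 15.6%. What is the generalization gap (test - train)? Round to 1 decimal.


Generalization gap = test_error - train_error
= 15.6 - 3.1
= 12.5%
A large gap suggests overfitting.

12.5


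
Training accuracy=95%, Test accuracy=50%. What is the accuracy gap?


Gap = train_accuracy - test_accuracy
= 95 - 50
= 45%
This large gap strongly indicates overfitting.

45


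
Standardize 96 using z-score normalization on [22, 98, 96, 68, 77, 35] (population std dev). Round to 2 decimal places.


Mean = (22 + 98 + 96 + 68 + 77 + 35) / 6 = 66.0
Variance = sum((x_i - mean)^2) / n = 824.3333
Std = sqrt(824.3333) = 28.7112
Z = (x - mean) / std
= (96 - 66.0) / 28.7112
= 30.0 / 28.7112
= 1.04

1.04


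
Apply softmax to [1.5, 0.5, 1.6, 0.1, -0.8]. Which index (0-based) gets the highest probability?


Softmax is a monotonic transformation, so it preserves the argmax.
We need to find the index of the maximum logit.
Index 0: 1.5
Index 1: 0.5
Index 2: 1.6
Index 3: 0.1
Index 4: -0.8
Maximum logit = 1.6 at index 2

2


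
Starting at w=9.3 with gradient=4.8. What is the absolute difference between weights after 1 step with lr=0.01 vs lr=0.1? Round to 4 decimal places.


With lr=0.01: w_new = 9.3 - 0.01 * 4.8 = 9.252
With lr=0.1: w_new = 9.3 - 0.1 * 4.8 = 8.82
Absolute difference = |9.252 - 8.82|
= 0.4320

0.4320


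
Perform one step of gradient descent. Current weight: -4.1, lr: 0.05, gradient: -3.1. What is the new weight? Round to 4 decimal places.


w_new = w_old - lr * gradient
= -4.1 - 0.05 * -3.1
= -4.1 - (-0.155)
= -3.9450

-3.9450


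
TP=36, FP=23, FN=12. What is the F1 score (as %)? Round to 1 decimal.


Precision = TP / (TP + FP) = 36 / 59 = 0.6102
Recall = TP / (TP + FN) = 36 / 48 = 0.75
F1 = 2 * P * R / (P + R)
= 2 * 0.6102 * 0.75 / (0.6102 + 0.75)
= 0.9153 / 1.3602
= 0.6729
As percentage: 67.3%

67.3


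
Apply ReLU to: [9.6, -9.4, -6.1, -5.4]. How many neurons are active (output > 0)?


ReLU(x) = max(0, x) for each element:
ReLU(9.6) = 9.6
ReLU(-9.4) = 0
ReLU(-6.1) = 0
ReLU(-5.4) = 0
Active neurons (>0): 1

1


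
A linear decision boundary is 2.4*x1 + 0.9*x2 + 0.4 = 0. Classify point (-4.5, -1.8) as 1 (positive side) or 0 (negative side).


Compute 2.4 * -4.5 + 0.9 * -1.8 + 0.4
= -10.8 + -1.62 + 0.4
= -12.02
Since -12.02 < 0, the point is on the negative side.

0


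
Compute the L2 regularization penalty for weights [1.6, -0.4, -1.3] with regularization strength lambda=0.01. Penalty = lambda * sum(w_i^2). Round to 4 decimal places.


Squaring each weight:
1.6^2 = 2.56
(-0.4)^2 = 0.16
(-1.3)^2 = 1.69
Sum of squares = 4.41
Penalty = 0.01 * 4.41 = 0.0441

0.0441


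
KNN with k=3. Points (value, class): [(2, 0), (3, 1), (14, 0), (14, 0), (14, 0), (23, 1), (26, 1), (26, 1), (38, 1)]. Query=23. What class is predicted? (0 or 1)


Distances from query 23:
Point 23 (class 1): distance = 0
Point 26 (class 1): distance = 3
Point 26 (class 1): distance = 3
K=3 nearest neighbors: classes = [1, 1, 1]
Votes for class 1: 3 / 3
Majority vote => class 1

1


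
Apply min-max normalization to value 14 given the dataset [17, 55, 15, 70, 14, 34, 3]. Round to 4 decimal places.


Min = 3, Max = 70
Range = 70 - 3 = 67
Scaled = (x - min) / (max - min)
= (14 - 3) / 67
= 11 / 67
= 0.1642

0.1642


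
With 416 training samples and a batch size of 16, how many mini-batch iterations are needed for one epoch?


Iterations per epoch = dataset_size / batch_size
= 416 / 16
= 26

26


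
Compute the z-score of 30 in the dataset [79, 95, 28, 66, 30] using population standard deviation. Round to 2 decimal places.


Mean = (79 + 95 + 28 + 66 + 30) / 5 = 59.6
Variance = sum((x_i - mean)^2) / n = 709.04
Std = sqrt(709.04) = 26.6278
Z = (x - mean) / std
= (30 - 59.6) / 26.6278
= -29.6 / 26.6278
= -1.11

-1.11


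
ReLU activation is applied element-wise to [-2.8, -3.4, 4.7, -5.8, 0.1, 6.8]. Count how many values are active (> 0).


ReLU(x) = max(0, x) for each element:
ReLU(-2.8) = 0
ReLU(-3.4) = 0
ReLU(4.7) = 4.7
ReLU(-5.8) = 0
ReLU(0.1) = 0.1
ReLU(6.8) = 6.8
Active neurons (>0): 3

3


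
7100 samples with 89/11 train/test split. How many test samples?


Train samples = 7100 * 89% = 6319
Test samples = 7100 - 6319
= 781

781


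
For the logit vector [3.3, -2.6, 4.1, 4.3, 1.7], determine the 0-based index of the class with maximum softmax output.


Softmax is a monotonic transformation, so it preserves the argmax.
We need to find the index of the maximum logit.
Index 0: 3.3
Index 1: -2.6
Index 2: 4.1
Index 3: 4.3
Index 4: 1.7
Maximum logit = 4.3 at index 3

3


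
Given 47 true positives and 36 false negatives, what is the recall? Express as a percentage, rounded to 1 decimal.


Recall = TP / (TP + FN) * 100
= 47 / (47 + 36)
= 47 / 83
= 0.5663
= 56.6%

56.6


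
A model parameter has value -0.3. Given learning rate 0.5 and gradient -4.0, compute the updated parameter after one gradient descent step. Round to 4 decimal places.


w_new = w_old - lr * gradient
= -0.3 - 0.5 * -4.0
= -0.3 - (-2.0)
= 1.7000

1.7000


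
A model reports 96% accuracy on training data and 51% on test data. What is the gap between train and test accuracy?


Gap = train_accuracy - test_accuracy
= 96 - 51
= 45%
This large gap strongly indicates overfitting.

45


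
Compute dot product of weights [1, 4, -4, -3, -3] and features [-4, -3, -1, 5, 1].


Element-wise products:
1 * -4 = -4
4 * -3 = -12
-4 * -1 = 4
-3 * 5 = -15
-3 * 1 = -3
Sum = -4 + -12 + 4 + -15 + -3
= -30

-30


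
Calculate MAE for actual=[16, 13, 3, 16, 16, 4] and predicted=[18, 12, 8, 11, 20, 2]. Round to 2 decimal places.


Absolute errors: [2, 1, 5, 5, 4, 2]
Sum of absolute errors = 19
MAE = 19 / 6 = 3.17

3.17


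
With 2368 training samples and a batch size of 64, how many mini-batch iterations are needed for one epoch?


Iterations per epoch = dataset_size / batch_size
= 2368 / 64
= 37

37


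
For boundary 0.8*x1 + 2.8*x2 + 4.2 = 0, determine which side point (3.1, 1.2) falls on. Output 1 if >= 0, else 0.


Compute 0.8 * 3.1 + 2.8 * 1.2 + 4.2
= 2.48 + 3.36 + 4.2
= 10.04
Since 10.04 >= 0, the point is on the positive side.

1


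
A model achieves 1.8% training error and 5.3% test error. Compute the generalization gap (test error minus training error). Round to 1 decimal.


Generalization gap = test_error - train_error
= 5.3 - 1.8
= 3.5%
A moderate gap.

3.5


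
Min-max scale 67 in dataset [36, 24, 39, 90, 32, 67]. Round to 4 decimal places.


Min = 24, Max = 90
Range = 90 - 24 = 66
Scaled = (x - min) / (max - min)
= (67 - 24) / 66
= 43 / 66
= 0.6515

0.6515


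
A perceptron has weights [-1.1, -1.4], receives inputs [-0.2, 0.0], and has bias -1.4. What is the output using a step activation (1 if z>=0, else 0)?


z = w . x + b
= -1.1*-0.2 + -1.4*0.0 + -1.4
= 0.22 + -0.0 + -1.4
= 0.22 + -1.4
= -1.18
Since z = -1.18 < 0, output = 0

0


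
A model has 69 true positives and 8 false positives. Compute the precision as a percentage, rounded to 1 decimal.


Precision = TP / (TP + FP) * 100
= 69 / (69 + 8)
= 69 / 77
= 0.8961
= 89.6%

89.6


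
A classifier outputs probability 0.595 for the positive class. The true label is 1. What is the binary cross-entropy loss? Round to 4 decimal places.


For y=1: Loss = -log(p)
= -log(0.595)
= -(-0.5192)
= 0.5192

0.5192


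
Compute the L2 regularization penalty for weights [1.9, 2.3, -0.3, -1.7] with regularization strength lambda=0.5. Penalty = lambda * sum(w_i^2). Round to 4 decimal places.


Squaring each weight:
1.9^2 = 3.61
2.3^2 = 5.29
(-0.3)^2 = 0.09
(-1.7)^2 = 2.89
Sum of squares = 11.88
Penalty = 0.5 * 11.88 = 5.9400

5.9400


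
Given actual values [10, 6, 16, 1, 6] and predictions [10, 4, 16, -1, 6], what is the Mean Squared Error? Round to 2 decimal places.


Differences: [0, 2, 0, 2, 0]
Squared errors: [0, 4, 0, 4, 0]
Sum of squared errors = 8
MSE = 8 / 5 = 1.60

1.60


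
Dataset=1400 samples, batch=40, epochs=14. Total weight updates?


Iterations per epoch = 1400 / 40 = 35
Total updates = iterations_per_epoch * epochs
= 35 * 14
= 490

490


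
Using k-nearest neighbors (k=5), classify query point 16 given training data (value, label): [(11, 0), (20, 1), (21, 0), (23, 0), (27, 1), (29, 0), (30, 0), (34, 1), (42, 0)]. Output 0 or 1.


Distances from query 16:
Point 20 (class 1): distance = 4
Point 11 (class 0): distance = 5
Point 21 (class 0): distance = 5
Point 23 (class 0): distance = 7
Point 27 (class 1): distance = 11
K=5 nearest neighbors: classes = [1, 0, 0, 0, 1]
Votes for class 1: 2 / 5
Majority vote => class 0

0


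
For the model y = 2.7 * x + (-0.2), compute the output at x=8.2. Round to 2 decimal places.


y = 2.7 * 8.2 + (-0.2)
= 22.14 + (-0.2)
= 21.94

21.94


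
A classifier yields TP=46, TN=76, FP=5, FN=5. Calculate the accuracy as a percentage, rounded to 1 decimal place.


Accuracy = (TP + TN) / (TP + TN + FP + FN) * 100
= (46 + 76) / (46 + 76 + 5 + 5)
= 122 / 132
= 0.9242
= 92.4%

92.4


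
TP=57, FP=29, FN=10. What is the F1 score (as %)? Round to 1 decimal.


Precision = TP / (TP + FP) = 57 / 86 = 0.6628
Recall = TP / (TP + FN) = 57 / 67 = 0.8507
F1 = 2 * P * R / (P + R)
= 2 * 0.6628 * 0.8507 / (0.6628 + 0.8507)
= 1.1277 / 1.5135
= 0.7451
As percentage: 74.5%

74.5


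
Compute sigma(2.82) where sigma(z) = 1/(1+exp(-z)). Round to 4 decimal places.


sigmoid(z) = 1 / (1 + exp(-z))
exp(-(2.82)) = exp(-2.82) = 0.0596
1 + 0.0596 = 1.0596
1 / 1.0596 = 0.9437

0.9437


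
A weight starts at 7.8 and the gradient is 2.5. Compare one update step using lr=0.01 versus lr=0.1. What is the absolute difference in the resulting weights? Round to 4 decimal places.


With lr=0.01: w_new = 7.8 - 0.01 * 2.5 = 7.775
With lr=0.1: w_new = 7.8 - 0.1 * 2.5 = 7.55
Absolute difference = |7.775 - 7.55|
= 0.2250

0.2250


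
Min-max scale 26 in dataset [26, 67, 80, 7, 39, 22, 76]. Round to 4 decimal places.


Min = 7, Max = 80
Range = 80 - 7 = 73
Scaled = (x - min) / (max - min)
= (26 - 7) / 73
= 19 / 73
= 0.2603

0.2603


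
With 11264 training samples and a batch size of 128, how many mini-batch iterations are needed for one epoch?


Iterations per epoch = dataset_size / batch_size
= 11264 / 128
= 88

88


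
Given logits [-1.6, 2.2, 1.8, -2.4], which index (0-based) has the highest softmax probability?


Softmax is a monotonic transformation, so it preserves the argmax.
We need to find the index of the maximum logit.
Index 0: -1.6
Index 1: 2.2
Index 2: 1.8
Index 3: -2.4
Maximum logit = 2.2 at index 1

1


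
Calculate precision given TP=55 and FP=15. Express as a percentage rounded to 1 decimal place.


Precision = TP / (TP + FP) * 100
= 55 / (55 + 15)
= 55 / 70
= 0.7857
= 78.6%

78.6


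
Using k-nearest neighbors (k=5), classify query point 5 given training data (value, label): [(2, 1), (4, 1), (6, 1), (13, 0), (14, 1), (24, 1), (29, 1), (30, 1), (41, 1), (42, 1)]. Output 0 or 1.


Distances from query 5:
Point 4 (class 1): distance = 1
Point 6 (class 1): distance = 1
Point 2 (class 1): distance = 3
Point 13 (class 0): distance = 8
Point 14 (class 1): distance = 9
K=5 nearest neighbors: classes = [1, 1, 1, 0, 1]
Votes for class 1: 4 / 5
Majority vote => class 1

1


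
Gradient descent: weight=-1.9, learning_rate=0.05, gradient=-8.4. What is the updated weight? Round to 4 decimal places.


w_new = w_old - lr * gradient
= -1.9 - 0.05 * -8.4
= -1.9 - (-0.42)
= -1.4800

-1.4800


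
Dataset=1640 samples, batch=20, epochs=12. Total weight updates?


Iterations per epoch = 1640 / 20 = 82
Total updates = iterations_per_epoch * epochs
= 82 * 12
= 984

984


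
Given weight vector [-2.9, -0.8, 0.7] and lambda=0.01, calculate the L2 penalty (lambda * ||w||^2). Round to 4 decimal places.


Squaring each weight:
(-2.9)^2 = 8.41
(-0.8)^2 = 0.64
0.7^2 = 0.49
Sum of squares = 9.54
Penalty = 0.01 * 9.54 = 0.0954

0.0954


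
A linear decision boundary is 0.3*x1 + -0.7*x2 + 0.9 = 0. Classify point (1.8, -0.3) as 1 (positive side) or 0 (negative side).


Compute 0.3 * 1.8 + -0.7 * -0.3 + 0.9
= 0.54 + 0.21 + 0.9
= 1.65
Since 1.65 >= 0, the point is on the positive side.

1


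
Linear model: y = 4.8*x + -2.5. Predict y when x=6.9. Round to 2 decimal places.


y = 4.8 * 6.9 + (-2.5)
= 33.12 + (-2.5)
= 30.62

30.62


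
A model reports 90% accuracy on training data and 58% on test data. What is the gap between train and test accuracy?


Gap = train_accuracy - test_accuracy
= 90 - 58
= 32%
This large gap strongly indicates overfitting.

32


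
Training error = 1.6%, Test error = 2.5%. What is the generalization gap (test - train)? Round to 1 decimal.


Generalization gap = test_error - train_error
= 2.5 - 1.6
= 0.9%
A small gap suggests good generalization.

0.9


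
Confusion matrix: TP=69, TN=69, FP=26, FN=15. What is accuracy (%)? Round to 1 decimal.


Accuracy = (TP + TN) / (TP + TN + FP + FN) * 100
= (69 + 69) / (69 + 69 + 26 + 15)
= 138 / 179
= 0.7709
= 77.1%

77.1


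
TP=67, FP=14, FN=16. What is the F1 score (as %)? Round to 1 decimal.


Precision = TP / (TP + FP) = 67 / 81 = 0.8272
Recall = TP / (TP + FN) = 67 / 83 = 0.8072
F1 = 2 * P * R / (P + R)
= 2 * 0.8272 * 0.8072 / (0.8272 + 0.8072)
= 1.3354 / 1.6344
= 0.8171
As percentage: 81.7%

81.7


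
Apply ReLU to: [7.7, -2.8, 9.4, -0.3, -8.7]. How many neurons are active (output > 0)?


ReLU(x) = max(0, x) for each element:
ReLU(7.7) = 7.7
ReLU(-2.8) = 0
ReLU(9.4) = 9.4
ReLU(-0.3) = 0
ReLU(-8.7) = 0
Active neurons (>0): 2

2


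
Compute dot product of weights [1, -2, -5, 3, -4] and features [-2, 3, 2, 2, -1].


Element-wise products:
1 * -2 = -2
-2 * 3 = -6
-5 * 2 = -10
3 * 2 = 6
-4 * -1 = 4
Sum = -2 + -6 + -10 + 6 + 4
= -8

-8


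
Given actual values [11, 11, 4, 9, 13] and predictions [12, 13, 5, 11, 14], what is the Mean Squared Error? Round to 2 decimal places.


Differences: [-1, -2, -1, -2, -1]
Squared errors: [1, 4, 1, 4, 1]
Sum of squared errors = 11
MSE = 11 / 5 = 2.20

2.20


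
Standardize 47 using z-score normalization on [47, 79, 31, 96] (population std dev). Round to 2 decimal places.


Mean = (47 + 79 + 31 + 96) / 4 = 63.25
Variance = sum((x_i - mean)^2) / n = 656.1875
Std = sqrt(656.1875) = 25.6162
Z = (x - mean) / std
= (47 - 63.25) / 25.6162
= -16.25 / 25.6162
= -0.63

-0.63


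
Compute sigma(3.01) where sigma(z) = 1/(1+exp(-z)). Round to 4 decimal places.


sigmoid(z) = 1 / (1 + exp(-z))
exp(-(3.01)) = exp(-3.01) = 0.0493
1 + 0.0493 = 1.0493
1 / 1.0493 = 0.9530

0.9530


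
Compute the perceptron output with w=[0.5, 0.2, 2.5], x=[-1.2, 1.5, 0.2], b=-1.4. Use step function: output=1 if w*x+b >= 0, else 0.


z = w . x + b
= 0.5*-1.2 + 0.2*1.5 + 2.5*0.2 + -1.4
= -0.6 + 0.3 + 0.5 + -1.4
= 0.2 + -1.4
= -1.2
Since z = -1.2 < 0, output = 0

0


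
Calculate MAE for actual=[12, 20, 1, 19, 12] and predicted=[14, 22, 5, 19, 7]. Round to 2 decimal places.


Absolute errors: [2, 2, 4, 0, 5]
Sum of absolute errors = 13
MAE = 13 / 5 = 2.60

2.60


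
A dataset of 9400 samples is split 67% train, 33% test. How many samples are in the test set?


Train samples = 9400 * 67% = 6298
Test samples = 9400 - 6298
= 3102

3102


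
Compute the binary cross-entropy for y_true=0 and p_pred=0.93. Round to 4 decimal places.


For y=0: Loss = -log(1-p)
= -log(1 - 0.93)
= -log(0.07)
= -(-2.6593)
= 2.6593

2.6593


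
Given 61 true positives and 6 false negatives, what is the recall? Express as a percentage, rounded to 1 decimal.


Recall = TP / (TP + FN) * 100
= 61 / (61 + 6)
= 61 / 67
= 0.9104
= 91.0%

91.0


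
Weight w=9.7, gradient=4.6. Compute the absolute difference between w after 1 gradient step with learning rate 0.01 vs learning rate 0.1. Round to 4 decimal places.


With lr=0.01: w_new = 9.7 - 0.01 * 4.6 = 9.654
With lr=0.1: w_new = 9.7 - 0.1 * 4.6 = 9.24
Absolute difference = |9.654 - 9.24|
= 0.4140

0.4140


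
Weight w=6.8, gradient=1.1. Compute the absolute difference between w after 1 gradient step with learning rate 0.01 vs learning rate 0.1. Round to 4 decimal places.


With lr=0.01: w_new = 6.8 - 0.01 * 1.1 = 6.789
With lr=0.1: w_new = 6.8 - 0.1 * 1.1 = 6.69
Absolute difference = |6.789 - 6.69|
= 0.0990

0.0990


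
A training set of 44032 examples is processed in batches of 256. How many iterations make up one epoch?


Iterations per epoch = dataset_size / batch_size
= 44032 / 256
= 172

172


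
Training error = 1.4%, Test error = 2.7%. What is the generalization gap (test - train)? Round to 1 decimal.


Generalization gap = test_error - train_error
= 2.7 - 1.4
= 1.3%
A small gap suggests good generalization.

1.3


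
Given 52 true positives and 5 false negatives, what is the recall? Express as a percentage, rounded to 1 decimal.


Recall = TP / (TP + FN) * 100
= 52 / (52 + 5)
= 52 / 57
= 0.9123
= 91.2%

91.2


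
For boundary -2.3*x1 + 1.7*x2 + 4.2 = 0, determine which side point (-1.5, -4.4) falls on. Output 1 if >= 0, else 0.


Compute -2.3 * -1.5 + 1.7 * -4.4 + 4.2
= 3.45 + -7.48 + 4.2
= 0.17
Since 0.17 >= 0, the point is on the positive side.

1


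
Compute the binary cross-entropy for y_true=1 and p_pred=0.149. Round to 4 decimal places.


For y=1: Loss = -log(p)
= -log(0.149)
= -(-1.9038)
= 1.9038

1.9038


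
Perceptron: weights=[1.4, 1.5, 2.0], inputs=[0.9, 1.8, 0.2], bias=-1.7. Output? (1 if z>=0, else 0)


z = w . x + b
= 1.4*0.9 + 1.5*1.8 + 2.0*0.2 + -1.7
= 1.26 + 2.7 + 0.4 + -1.7
= 4.36 + -1.7
= 2.66
Since z = 2.66 >= 0, output = 1

1


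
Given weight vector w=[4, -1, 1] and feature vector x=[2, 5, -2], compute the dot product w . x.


Element-wise products:
4 * 2 = 8
-1 * 5 = -5
1 * -2 = -2
Sum = 8 + -5 + -2
= 1

1


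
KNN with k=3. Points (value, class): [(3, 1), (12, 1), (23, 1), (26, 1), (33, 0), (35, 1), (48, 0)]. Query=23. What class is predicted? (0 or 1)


Distances from query 23:
Point 23 (class 1): distance = 0
Point 26 (class 1): distance = 3
Point 33 (class 0): distance = 10
K=3 nearest neighbors: classes = [1, 1, 0]
Votes for class 1: 2 / 3
Majority vote => class 1

1


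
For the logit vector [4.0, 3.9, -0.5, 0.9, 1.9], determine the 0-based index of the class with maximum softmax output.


Softmax is a monotonic transformation, so it preserves the argmax.
We need to find the index of the maximum logit.
Index 0: 4.0
Index 1: 3.9
Index 2: -0.5
Index 3: 0.9
Index 4: 1.9
Maximum logit = 4.0 at index 0

0


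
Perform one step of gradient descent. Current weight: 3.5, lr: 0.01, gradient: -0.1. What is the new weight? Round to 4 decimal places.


w_new = w_old - lr * gradient
= 3.5 - 0.01 * -0.1
= 3.5 - (-0.001)
= 3.5010

3.5010


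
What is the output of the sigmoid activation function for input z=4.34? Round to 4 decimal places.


sigmoid(z) = 1 / (1 + exp(-z))
exp(-(4.34)) = exp(-4.34) = 0.013
1 + 0.013 = 1.013
1 / 1.013 = 0.9871

0.9871


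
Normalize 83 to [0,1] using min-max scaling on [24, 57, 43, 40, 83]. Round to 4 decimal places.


Min = 24, Max = 83
Range = 83 - 24 = 59
Scaled = (x - min) / (max - min)
= (83 - 24) / 59
= 59 / 59
= 1.0000

1.0000


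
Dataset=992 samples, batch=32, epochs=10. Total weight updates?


Iterations per epoch = 992 / 32 = 31
Total updates = iterations_per_epoch * epochs
= 31 * 10
= 310

310


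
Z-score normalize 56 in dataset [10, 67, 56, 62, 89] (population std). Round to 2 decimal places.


Mean = (10 + 67 + 56 + 62 + 89) / 5 = 56.8
Variance = sum((x_i - mean)^2) / n = 671.76
Std = sqrt(671.76) = 25.9183
Z = (x - mean) / std
= (56 - 56.8) / 25.9183
= -0.8 / 25.9183
= -0.03

-0.03


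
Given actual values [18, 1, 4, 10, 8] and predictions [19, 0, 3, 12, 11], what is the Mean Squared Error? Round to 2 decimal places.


Differences: [-1, 1, 1, -2, -3]
Squared errors: [1, 1, 1, 4, 9]
Sum of squared errors = 16
MSE = 16 / 5 = 3.20

3.20


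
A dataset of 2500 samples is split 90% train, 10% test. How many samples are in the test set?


Train samples = 2500 * 90% = 2250
Test samples = 2500 - 2250
= 250

250


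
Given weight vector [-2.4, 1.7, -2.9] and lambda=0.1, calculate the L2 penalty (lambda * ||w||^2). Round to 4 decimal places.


Squaring each weight:
(-2.4)^2 = 5.76
1.7^2 = 2.89
(-2.9)^2 = 8.41
Sum of squares = 17.06
Penalty = 0.1 * 17.06 = 1.7060

1.7060


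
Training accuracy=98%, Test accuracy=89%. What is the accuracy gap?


Gap = train_accuracy - test_accuracy
= 98 - 89
= 9%
This moderate gap may indicate mild overfitting.

9


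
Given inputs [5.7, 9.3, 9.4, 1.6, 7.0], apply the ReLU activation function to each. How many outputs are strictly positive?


ReLU(x) = max(0, x) for each element:
ReLU(5.7) = 5.7
ReLU(9.3) = 9.3
ReLU(9.4) = 9.4
ReLU(1.6) = 1.6
ReLU(7.0) = 7.0
Active neurons (>0): 5

5


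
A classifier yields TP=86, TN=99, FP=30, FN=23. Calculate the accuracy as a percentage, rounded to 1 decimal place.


Accuracy = (TP + TN) / (TP + TN + FP + FN) * 100
= (86 + 99) / (86 + 99 + 30 + 23)
= 185 / 238
= 0.7773
= 77.7%

77.7


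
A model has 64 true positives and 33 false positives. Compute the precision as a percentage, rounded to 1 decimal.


Precision = TP / (TP + FP) * 100
= 64 / (64 + 33)
= 64 / 97
= 0.6598
= 66.0%

66.0


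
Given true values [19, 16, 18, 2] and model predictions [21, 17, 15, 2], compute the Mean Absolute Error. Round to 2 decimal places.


Absolute errors: [2, 1, 3, 0]
Sum of absolute errors = 6
MAE = 6 / 4 = 1.50

1.50


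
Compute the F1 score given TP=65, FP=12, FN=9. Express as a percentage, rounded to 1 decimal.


Precision = TP / (TP + FP) = 65 / 77 = 0.8442
Recall = TP / (TP + FN) = 65 / 74 = 0.8784
F1 = 2 * P * R / (P + R)
= 2 * 0.8442 * 0.8784 / (0.8442 + 0.8784)
= 1.483 / 1.7225
= 0.8609
As percentage: 86.1%

86.1


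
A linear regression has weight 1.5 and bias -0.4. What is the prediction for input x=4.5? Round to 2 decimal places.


y = 1.5 * 4.5 + (-0.4)
= 6.75 + (-0.4)
= 6.35

6.35


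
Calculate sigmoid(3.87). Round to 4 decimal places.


sigmoid(z) = 1 / (1 + exp(-z))
exp(-(3.87)) = exp(-3.87) = 0.0209
1 + 0.0209 = 1.0209
1 / 1.0209 = 0.9796

0.9796


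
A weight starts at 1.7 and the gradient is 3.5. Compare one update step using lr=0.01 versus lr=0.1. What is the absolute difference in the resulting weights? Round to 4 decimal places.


With lr=0.01: w_new = 1.7 - 0.01 * 3.5 = 1.665
With lr=0.1: w_new = 1.7 - 0.1 * 3.5 = 1.35
Absolute difference = |1.665 - 1.35|
= 0.3150

0.3150


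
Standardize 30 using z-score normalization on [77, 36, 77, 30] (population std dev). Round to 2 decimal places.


Mean = (77 + 36 + 77 + 30) / 4 = 55.0
Variance = sum((x_i - mean)^2) / n = 488.5
Std = sqrt(488.5) = 22.102
Z = (x - mean) / std
= (30 - 55.0) / 22.102
= -25.0 / 22.102
= -1.13

-1.13


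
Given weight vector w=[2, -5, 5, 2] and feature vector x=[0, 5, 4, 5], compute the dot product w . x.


Element-wise products:
2 * 0 = 0
-5 * 5 = -25
5 * 4 = 20
2 * 5 = 10
Sum = 0 + -25 + 20 + 10
= 5

5


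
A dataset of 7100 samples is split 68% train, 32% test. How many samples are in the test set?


Train samples = 7100 * 68% = 4828
Test samples = 7100 - 4828
= 2272

2272


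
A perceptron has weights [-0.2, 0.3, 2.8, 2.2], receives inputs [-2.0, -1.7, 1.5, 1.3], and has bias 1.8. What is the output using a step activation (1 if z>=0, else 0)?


z = w . x + b
= -0.2*-2.0 + 0.3*-1.7 + 2.8*1.5 + 2.2*1.3 + 1.8
= 0.4 + -0.51 + 4.2 + 2.86 + 1.8
= 6.95 + 1.8
= 8.75
Since z = 8.75 >= 0, output = 1

1


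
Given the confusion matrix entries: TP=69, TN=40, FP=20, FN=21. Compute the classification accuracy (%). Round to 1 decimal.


Accuracy = (TP + TN) / (TP + TN + FP + FN) * 100
= (69 + 40) / (69 + 40 + 20 + 21)
= 109 / 150
= 0.7267
= 72.7%

72.7


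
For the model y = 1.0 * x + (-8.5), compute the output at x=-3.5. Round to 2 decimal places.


y = 1.0 * -3.5 + (-8.5)
= -3.5 + (-8.5)
= -12.00

-12.00


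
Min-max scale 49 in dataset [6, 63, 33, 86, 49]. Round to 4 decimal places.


Min = 6, Max = 86
Range = 86 - 6 = 80
Scaled = (x - min) / (max - min)
= (49 - 6) / 80
= 43 / 80
= 0.5375

0.5375


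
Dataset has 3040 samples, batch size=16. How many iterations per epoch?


Iterations per epoch = dataset_size / batch_size
= 3040 / 16
= 190

190


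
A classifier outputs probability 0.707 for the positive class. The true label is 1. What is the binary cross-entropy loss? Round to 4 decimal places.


For y=1: Loss = -log(p)
= -log(0.707)
= -(-0.3467)
= 0.3467

0.3467


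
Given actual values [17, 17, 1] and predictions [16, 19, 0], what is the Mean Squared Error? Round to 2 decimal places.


Differences: [1, -2, 1]
Squared errors: [1, 4, 1]
Sum of squared errors = 6
MSE = 6 / 3 = 2.00

2.00


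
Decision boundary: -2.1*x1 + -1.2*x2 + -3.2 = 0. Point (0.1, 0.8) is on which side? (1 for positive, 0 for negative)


Compute -2.1 * 0.1 + -1.2 * 0.8 + -3.2
= -0.21 + -0.96 + -3.2
= -4.37
Since -4.37 < 0, the point is on the negative side.

0


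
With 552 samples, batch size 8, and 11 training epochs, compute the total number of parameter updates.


Iterations per epoch = 552 / 8 = 69
Total updates = iterations_per_epoch * epochs
= 69 * 11
= 759

759


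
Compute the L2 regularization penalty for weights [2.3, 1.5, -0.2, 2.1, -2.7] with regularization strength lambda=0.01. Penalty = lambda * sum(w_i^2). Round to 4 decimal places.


Squaring each weight:
2.3^2 = 5.29
1.5^2 = 2.25
(-0.2)^2 = 0.04
2.1^2 = 4.41
(-2.7)^2 = 7.29
Sum of squares = 19.28
Penalty = 0.01 * 19.28 = 0.1928

0.1928


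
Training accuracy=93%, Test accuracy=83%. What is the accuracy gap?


Gap = train_accuracy - test_accuracy
= 93 - 83
= 10%
This moderate gap may indicate mild overfitting.

10


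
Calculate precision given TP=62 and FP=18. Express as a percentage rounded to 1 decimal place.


Precision = TP / (TP + FP) * 100
= 62 / (62 + 18)
= 62 / 80
= 0.775
= 77.5%

77.5


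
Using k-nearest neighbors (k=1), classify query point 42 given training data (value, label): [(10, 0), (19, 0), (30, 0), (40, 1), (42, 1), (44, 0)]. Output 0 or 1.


Distances from query 42:
Point 42 (class 1): distance = 0
K=1 nearest neighbors: classes = [1]
Votes for class 1: 1 / 1
Majority vote => class 1

1


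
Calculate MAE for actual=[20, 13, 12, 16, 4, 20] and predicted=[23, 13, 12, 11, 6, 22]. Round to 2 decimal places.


Absolute errors: [3, 0, 0, 5, 2, 2]
Sum of absolute errors = 12
MAE = 12 / 6 = 2.00

2.00


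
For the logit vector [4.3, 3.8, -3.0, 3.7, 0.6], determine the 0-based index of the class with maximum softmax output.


Softmax is a monotonic transformation, so it preserves the argmax.
We need to find the index of the maximum logit.
Index 0: 4.3
Index 1: 3.8
Index 2: -3.0
Index 3: 3.7
Index 4: 0.6
Maximum logit = 4.3 at index 0

0


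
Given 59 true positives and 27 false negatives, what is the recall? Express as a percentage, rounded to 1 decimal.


Recall = TP / (TP + FN) * 100
= 59 / (59 + 27)
= 59 / 86
= 0.686
= 68.6%

68.6


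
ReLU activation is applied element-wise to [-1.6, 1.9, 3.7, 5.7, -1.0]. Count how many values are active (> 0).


ReLU(x) = max(0, x) for each element:
ReLU(-1.6) = 0
ReLU(1.9) = 1.9
ReLU(3.7) = 3.7
ReLU(5.7) = 5.7
ReLU(-1.0) = 0
Active neurons (>0): 3

3


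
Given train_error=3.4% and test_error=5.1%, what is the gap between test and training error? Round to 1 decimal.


Generalization gap = test_error - train_error
= 5.1 - 3.4
= 1.7%
A small gap suggests good generalization.

1.7


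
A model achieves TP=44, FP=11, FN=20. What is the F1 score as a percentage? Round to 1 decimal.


Precision = TP / (TP + FP) = 44 / 55 = 0.8
Recall = TP / (TP + FN) = 44 / 64 = 0.6875
F1 = 2 * P * R / (P + R)
= 2 * 0.8 * 0.6875 / (0.8 + 0.6875)
= 1.1 / 1.4875
= 0.7395
As percentage: 73.9%

73.9


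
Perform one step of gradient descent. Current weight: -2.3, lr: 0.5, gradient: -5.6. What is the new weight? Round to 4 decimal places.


w_new = w_old - lr * gradient
= -2.3 - 0.5 * -5.6
= -2.3 - (-2.8)
= 0.5000

0.5000


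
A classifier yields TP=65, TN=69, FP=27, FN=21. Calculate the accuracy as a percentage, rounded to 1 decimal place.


Accuracy = (TP + TN) / (TP + TN + FP + FN) * 100
= (65 + 69) / (65 + 69 + 27 + 21)
= 134 / 182
= 0.7363
= 73.6%

73.6
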